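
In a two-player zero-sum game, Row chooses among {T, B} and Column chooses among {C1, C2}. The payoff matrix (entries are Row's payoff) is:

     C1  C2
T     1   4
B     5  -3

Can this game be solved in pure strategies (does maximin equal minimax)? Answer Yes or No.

Row minima: T → 1, B → -3; maximin = 1.
Column maxima: C1 → 5, C2 → 4; minimax = 4.
1 ≠ 4, so no pure-strategy equilibrium exists.

No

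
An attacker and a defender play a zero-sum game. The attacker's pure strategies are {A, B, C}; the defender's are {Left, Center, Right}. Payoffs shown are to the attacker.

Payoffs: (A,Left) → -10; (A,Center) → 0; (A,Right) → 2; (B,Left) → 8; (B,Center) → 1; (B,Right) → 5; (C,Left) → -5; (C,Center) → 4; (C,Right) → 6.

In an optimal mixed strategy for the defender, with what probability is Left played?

Row minima: A → -10, B → 1, C → -5; maximin = 1.
Column maxima: Left → 8, Center → 4, Right → 6; minimax = 4.
1 ≠ 4, so there is no saddle point; optimal play is mixed.
A is strictly dominated by B, so the attacker never plays it.
Right is strictly dominated by Center (it gives the attacker strictly more in every row), so the defender never plays it.
On the remaining 2×2 (B, C vs Left, Center):
Let the attacker play B with probability p. Expected payoff against Left: 8p + (-5)(1−p) = 13p − 5; against Center: 1p + 4(1−p) = −3p + 4.
Setting these equal: 13p − 5 = −3p + 4 ⇒ 16p = 9 ⇒ p = 9/16, and the value is (13)·(9/16) − 5 = 37/16.
For the defender: with q = P(Left), equating B's and C's payoffs gives 7q + 1 = −9q + 4 ⇒ q = 3/16.

3/16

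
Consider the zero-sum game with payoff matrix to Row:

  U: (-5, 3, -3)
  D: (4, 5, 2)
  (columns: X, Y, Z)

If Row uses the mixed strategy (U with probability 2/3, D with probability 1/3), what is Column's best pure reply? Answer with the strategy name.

X

If Column plays X, Row's expected payoff is (2/3)·(-5) + (1/3)·4 = -2.
If Column plays Y, Row's expected payoff is (2/3)·3 + (1/3)·5 = 11/3.
If Column plays Z, Row's expected payoff is (2/3)·(-3) + (1/3)·2 = -4/3.
Column minimizes Row's payoff; the smallest is -2, so the best response is X.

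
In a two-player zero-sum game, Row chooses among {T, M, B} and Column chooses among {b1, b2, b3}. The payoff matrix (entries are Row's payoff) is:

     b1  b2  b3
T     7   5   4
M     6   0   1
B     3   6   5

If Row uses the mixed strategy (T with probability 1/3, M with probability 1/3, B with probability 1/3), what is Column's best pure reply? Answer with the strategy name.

b3

If Column plays b1, Row's expected payoff is (1/3)·7 + (1/3)·6 + (1/3)·3 = 16/3.
If Column plays b2, Row's expected payoff is (1/3)·5 + (1/3)·0 + (1/3)·6 = 11/3.
If Column plays b3, Row's expected payoff is (1/3)·4 + (1/3)·1 + (1/3)·5 = 10/3.
Column minimizes Row's payoff; the smallest is 10/3, so the best response is b3.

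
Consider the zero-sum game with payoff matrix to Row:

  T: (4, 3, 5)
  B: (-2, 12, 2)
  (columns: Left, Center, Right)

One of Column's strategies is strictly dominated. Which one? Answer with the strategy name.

Right

Left holds Row's payoff strictly below Right in every row: 4 < 5, -2 < 2.
So Right is strictly dominated for Column.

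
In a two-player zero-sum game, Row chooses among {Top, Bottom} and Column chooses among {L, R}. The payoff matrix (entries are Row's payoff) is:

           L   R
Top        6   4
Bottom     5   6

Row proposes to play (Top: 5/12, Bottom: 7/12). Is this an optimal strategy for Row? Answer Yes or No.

Against L this mix gives (5/12)·6 + (7/12)·5 = 65/12.
Against R this mix gives (5/12)·4 + (7/12)·6 = 31/6.
Column will play R, holding Row to 31/6. Shifting weight toward the row that does better against R would raise this floor (the equalizing mix achieves 16/3 against both R and L), so the proposed strategy is not optimal.

No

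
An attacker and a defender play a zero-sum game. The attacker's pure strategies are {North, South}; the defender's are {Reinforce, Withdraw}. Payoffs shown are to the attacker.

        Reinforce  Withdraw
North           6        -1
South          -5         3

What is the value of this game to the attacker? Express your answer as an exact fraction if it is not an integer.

Row minima: North → -1, South → -5; maximin = -1.
Column maxima: Reinforce → 6, Withdraw → 3; minimax = 3.
-1 ≠ 3, so there is no saddle point; optimal play is mixed.
Let the attacker play North with probability p. Expected payoff against Reinforce: 6p + (-5)(1−p) = 11p − 5; against Withdraw: (-1)p + 3(1−p) = −4p + 3.
Setting these equal: 11p − 5 = −4p + 3 ⇒ 15p = 8 ⇒ p = 8/15, and the value is (11)·(8/15) − 5 = 13/15.
For the defender: with q = P(Reinforce), equating North's and South's payoffs gives 7q − 1 = −8q + 3 ⇒ q = 4/15.

13/15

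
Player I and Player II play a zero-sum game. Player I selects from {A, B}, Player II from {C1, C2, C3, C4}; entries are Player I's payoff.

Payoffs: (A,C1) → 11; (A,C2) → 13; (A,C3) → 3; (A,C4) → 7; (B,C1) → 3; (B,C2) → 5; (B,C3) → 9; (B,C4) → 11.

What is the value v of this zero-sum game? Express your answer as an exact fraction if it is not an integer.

45/7

Row minima: A → 3, B → 3; maximin = 3.
Column maxima: C1 → 11, C2 → 13, C3 → 9, C4 → 11; minimax = 9.
3 ≠ 9, so there is no saddle point; optimal play is mixed.
C2 is strictly dominated by C1 (it gives Player I strictly more in every row), so Player II never plays it.
C4 is strictly dominated by C3 (it gives Player I strictly more in every row), so Player II never plays it.
On the remaining 2×2 (A, B vs C1, C3):
Let Player I play A with probability p. Expected payoff against C1: 11p + 3(1−p) = 8p + 3; against C3: 3p + 9(1−p) = −6p + 9.
Setting these equal: 8p + 3 = −6p + 9 ⇒ 14p = 6 ⇒ p = 3/7, and the value is (8)·(3/7) + 3 = 45/7.
For Player II: with q = P(C1), equating A's and B's payoffs gives 8q + 3 = −6q + 9 ⇒ q = 3/7.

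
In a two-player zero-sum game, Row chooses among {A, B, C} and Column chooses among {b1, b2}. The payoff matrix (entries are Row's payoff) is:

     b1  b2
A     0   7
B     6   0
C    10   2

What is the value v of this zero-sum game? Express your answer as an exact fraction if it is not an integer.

14/3

Row minima: A → 0, B → 0, C → 2; maximin = 2.
Column maxima: b1 → 10, b2 → 7; minimax = 7.
2 ≠ 7, so there is no saddle point; optimal play is mixed.
B is strictly dominated by C, so Row never plays it.
On the remaining 2×2 (A, C vs b1, b2):
Let Row play A with probability p. Expected payoff against b1: 0p + 10(1−p) = −10p + 10; against b2: 7p + 2(1−p) = 5p + 2.
Setting these equal: −10p + 10 = 5p + 2 ⇒ −15p = -8 ⇒ p = 8/15, and the value is (-10)·(8/15) + 10 = 14/3.
For Column: with q = P(b1), equating A's and C's payoffs gives −7q + 7 = 8q + 2 ⇒ q = 1/3.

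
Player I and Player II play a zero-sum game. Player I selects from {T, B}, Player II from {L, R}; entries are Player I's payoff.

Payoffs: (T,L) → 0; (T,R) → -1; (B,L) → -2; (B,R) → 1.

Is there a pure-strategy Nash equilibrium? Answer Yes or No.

Row minima: T → -1, B → -2; maximin = -1.
Column maxima: L → 0, R → 1; minimax = 0.
-1 ≠ 0, so no pure-strategy equilibrium exists.

No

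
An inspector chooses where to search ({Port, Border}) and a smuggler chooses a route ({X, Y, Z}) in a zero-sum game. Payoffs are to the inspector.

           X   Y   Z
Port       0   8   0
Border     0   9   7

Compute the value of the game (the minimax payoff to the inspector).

Row minima: Port → 0, Border → 0; maximin = 0.
Column maxima: X → 0, Y → 9, Z → 7; minimax = 0.
Since maximin = minimax = 0, there is a saddle point and the value is 0.

0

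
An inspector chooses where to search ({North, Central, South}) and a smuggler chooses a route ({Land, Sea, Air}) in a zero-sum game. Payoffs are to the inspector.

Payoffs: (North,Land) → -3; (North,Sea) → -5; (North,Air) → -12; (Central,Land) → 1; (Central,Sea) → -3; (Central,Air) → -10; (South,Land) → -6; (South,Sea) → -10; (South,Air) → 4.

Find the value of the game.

-16/3

Row minima: North → -12, Central → -10, South → -10; maximin = -10.
Column maxima: Land → 1, Sea → -3, Air → 4; minimax = -3.
-10 ≠ -3, so there is no saddle point; optimal play is mixed.
North is strictly dominated by Central, so the inspector never plays it.
Land is strictly dominated by Sea (it gives the inspector strictly more in every row), so the smuggler never plays it.
On the remaining 2×2 (Central, South vs Sea, Air):
Let the inspector play Central with probability p. Expected payoff against Sea: (-3)p + (-10)(1−p) = 7p − 10; against Air: (-10)p + 4(1−p) = −14p + 4.
Setting these equal: 7p − 10 = −14p + 4 ⇒ 21p = 14 ⇒ p = 2/3, and the value is (7)·(2/3) − 10 = -16/3.
For the smuggler: with q = P(Sea), equating Central's and South's payoffs gives 7q − 10 = −14q + 4 ⇒ q = 2/3.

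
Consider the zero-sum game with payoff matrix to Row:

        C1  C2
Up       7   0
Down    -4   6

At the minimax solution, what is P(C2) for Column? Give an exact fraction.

11/17

Row minima: Up → 0, Down → -4; maximin = 0.
Column maxima: C1 → 7, C2 → 6; minimax = 6.
0 ≠ 6, so there is no saddle point; optimal play is mixed.
Let Row play Up with probability p. Expected payoff against C1: 7p + (-4)(1−p) = 11p − 4; against C2: 0p + 6(1−p) = −6p + 6.
Setting these equal: 11p − 4 = −6p + 6 ⇒ 17p = 10 ⇒ p = 10/17, and the value is (11)·(10/17) − 4 = 42/17.
For Column: with q = P(C1), equating Up's and Down's payoffs gives 7q = −10q + 6 ⇒ q = 6/17.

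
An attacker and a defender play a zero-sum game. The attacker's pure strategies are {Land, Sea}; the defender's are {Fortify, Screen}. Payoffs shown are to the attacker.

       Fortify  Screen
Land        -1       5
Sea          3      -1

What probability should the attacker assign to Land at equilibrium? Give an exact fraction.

2/5

Row minima: Land → -1, Sea → -1; maximin = -1.
Column maxima: Fortify → 3, Screen → 5; minimax = 3.
-1 ≠ 3, so there is no saddle point; optimal play is mixed.
Let the attacker play Land with probability p. Expected payoff against Fortify: (-1)p + 3(1−p) = −4p + 3; against Screen: 5p + (-1)(1−p) = 6p − 1.
Setting these equal: −4p + 3 = 6p − 1 ⇒ −10p = -4 ⇒ p = 2/5, and the value is (-4)·(2/5) + 3 = 7/5.
For the defender: with q = P(Fortify), equating Land's and Sea's payoffs gives −6q + 5 = 4q − 1 ⇒ q = 3/5.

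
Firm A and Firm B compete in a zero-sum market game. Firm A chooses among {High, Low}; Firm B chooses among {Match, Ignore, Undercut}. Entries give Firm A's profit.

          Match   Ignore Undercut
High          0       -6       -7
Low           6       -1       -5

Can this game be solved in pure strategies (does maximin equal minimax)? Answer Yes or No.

Yes

Row minima: High → -7, Low → -5; maximin = -5.
Column maxima: Match → 6, Ignore → -1, Undercut → -5; minimax = -5.
maximin = minimax = -5, so a saddle point exists.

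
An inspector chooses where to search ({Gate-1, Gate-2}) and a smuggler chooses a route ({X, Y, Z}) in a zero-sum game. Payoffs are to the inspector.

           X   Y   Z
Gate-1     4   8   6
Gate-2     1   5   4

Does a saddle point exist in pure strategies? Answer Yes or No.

Yes

Row minima: Gate-1 → 4, Gate-2 → 1; maximin = 4.
Column maxima: X → 4, Y → 8, Z → 6; minimax = 4.
maximin = minimax = 4, so a saddle point exists.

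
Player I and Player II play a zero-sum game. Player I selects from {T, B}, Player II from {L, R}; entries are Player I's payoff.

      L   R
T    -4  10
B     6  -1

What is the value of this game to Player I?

8/3

Row minima: T → -4, B → -1; maximin = -1.
Column maxima: L → 6, R → 10; minimax = 6.
-1 ≠ 6, so there is no saddle point; optimal play is mixed.
Let Player I play T with probability p. Expected payoff against L: (-4)p + 6(1−p) = −10p + 6; against R: 10p + (-1)(1−p) = 11p − 1.
Setting these equal: −10p + 6 = 11p − 1 ⇒ −21p = -7 ⇒ p = 1/3, and the value is (-10)·(1/3) + 6 = 8/3.
For Player II: with q = P(L), equating T's and B's payoffs gives −14q + 10 = 7q − 1 ⇒ q = 11/21.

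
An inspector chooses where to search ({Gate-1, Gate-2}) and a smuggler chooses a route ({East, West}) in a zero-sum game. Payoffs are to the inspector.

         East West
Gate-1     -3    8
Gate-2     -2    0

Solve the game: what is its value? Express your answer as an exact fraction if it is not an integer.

-2

Row minima: Gate-1 → -3, Gate-2 → -2; maximin = -2.
Column maxima: East → -2, West → 8; minimax = -2.
Since maximin = minimax = -2, there is a saddle point and the value is -2.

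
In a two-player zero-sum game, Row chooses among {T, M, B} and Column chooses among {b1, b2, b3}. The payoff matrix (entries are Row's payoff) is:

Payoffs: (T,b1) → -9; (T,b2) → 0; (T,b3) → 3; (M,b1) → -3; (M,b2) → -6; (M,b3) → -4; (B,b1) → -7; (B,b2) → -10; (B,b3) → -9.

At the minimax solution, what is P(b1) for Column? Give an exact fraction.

Row minima: T → -9, M → -6, B → -10; maximin = -6.
Column maxima: b1 → -3, b2 → 0, b3 → 3; minimax = -3.
-6 ≠ -3, so there is no saddle point; optimal play is mixed.
B is strictly dominated by M, so Row never plays it.
b3 is strictly dominated by b2 (it gives Row strictly more in every row), so Column never plays it.
On the remaining 2×2 (T, M vs b1, b2):
Let Row play T with probability p. Expected payoff against b1: (-9)p + (-3)(1−p) = −6p − 3; against b2: 0p + (-6)(1−p) = 6p − 6.
Setting these equal: −6p − 3 = 6p − 6 ⇒ −12p = -3 ⇒ p = 1/4, and the value is (-6)·(1/4) − 3 = -9/2.
For Column: with q = P(b1), equating T's and M's payoffs gives −9q = 3q − 6 ⇒ q = 1/2.

1/2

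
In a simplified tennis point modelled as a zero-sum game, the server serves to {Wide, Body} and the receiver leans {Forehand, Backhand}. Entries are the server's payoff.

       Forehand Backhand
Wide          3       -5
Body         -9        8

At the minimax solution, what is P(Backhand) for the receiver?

12/25

Row minima: Wide → -5, Body → -9; maximin = -5.
Column maxima: Forehand → 3, Backhand → 8; minimax = 3.
-5 ≠ 3, so there is no saddle point; optimal play is mixed.
Let the server play Wide with probability p. Expected payoff against Forehand: 3p + (-9)(1−p) = 12p − 9; against Backhand: (-5)p + 8(1−p) = −13p + 8.
Setting these equal: 12p − 9 = −13p + 8 ⇒ 25p = 17 ⇒ p = 17/25, and the value is (12)·(17/25) − 9 = -21/25.
For the receiver: with q = P(Forehand), equating Wide's and Body's payoffs gives 8q − 5 = −17q + 8 ⇒ q = 13/25.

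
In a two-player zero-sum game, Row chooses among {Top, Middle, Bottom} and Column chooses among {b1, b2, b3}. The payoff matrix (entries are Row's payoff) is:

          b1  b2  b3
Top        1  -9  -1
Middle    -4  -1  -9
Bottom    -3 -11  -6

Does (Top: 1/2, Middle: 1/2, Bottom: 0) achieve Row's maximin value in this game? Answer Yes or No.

Yes

Against b1 this mix gives (1/2)·1 + (1/2)·(-4) = -3/2.
Against b2 this mix gives (1/2)·(-9) + (1/2)·(-1) = -5.
Against b3 this mix gives (1/2)·(-1) + (1/2)·(-9) = -5.
All of Column's active replies (b2, b3) yield -5, and no column does worse for Row. The mix makes Column indifferent and guarantees -5, so it is optimal.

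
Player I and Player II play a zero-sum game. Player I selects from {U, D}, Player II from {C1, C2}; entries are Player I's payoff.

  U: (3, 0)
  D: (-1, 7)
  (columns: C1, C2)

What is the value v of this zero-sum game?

Row minima: U → 0, D → -1; maximin = 0.
Column maxima: C1 → 3, C2 → 7; minimax = 3.
0 ≠ 3, so there is no saddle point; optimal play is mixed.
Let Player I play U with probability p. Expected payoff against C1: 3p + (-1)(1−p) = 4p − 1; against C2: 0p + 7(1−p) = −7p + 7.
Setting these equal: 4p − 1 = −7p + 7 ⇒ 11p = 8 ⇒ p = 8/11, and the value is (4)·(8/11) − 1 = 21/11.
For Player II: with q = P(C1), equating U's and D's payoffs gives 3q = −8q + 7 ⇒ q = 7/11.

21/11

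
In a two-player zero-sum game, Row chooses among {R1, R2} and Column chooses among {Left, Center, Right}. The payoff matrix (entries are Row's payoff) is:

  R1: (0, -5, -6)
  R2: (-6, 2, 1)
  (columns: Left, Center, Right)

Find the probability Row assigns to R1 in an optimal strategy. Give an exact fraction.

Row minima: R1 → -6, R2 → -6; maximin = -6.
Column maxima: Left → 0, Center → 2, Right → 1; minimax = 0.
-6 ≠ 0, so there is no saddle point; optimal play is mixed.
Center is strictly dominated by Right (it gives Row strictly more in every row), so Column never plays it.
On the remaining 2×2 (R1, R2 vs Left, Right):
Let Row play R1 with probability p. Expected payoff against Left: 0p + (-6)(1−p) = 6p − 6; against Right: (-6)p + 1(1−p) = −7p + 1.
Setting these equal: 6p − 6 = −7p + 1 ⇒ 13p = 7 ⇒ p = 7/13, and the value is (6)·(7/13) − 6 = -36/13.
For Column: with q = P(Left), equating R1's and R2's payoffs gives 6q − 6 = −7q + 1 ⇒ q = 7/13.

7/13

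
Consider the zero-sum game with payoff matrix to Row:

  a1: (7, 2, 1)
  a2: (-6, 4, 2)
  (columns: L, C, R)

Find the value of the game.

10/7

Row minima: a1 → 1, a2 → -6; maximin = 1.
Column maxima: L → 7, C → 4, R → 2; minimax = 2.
1 ≠ 2, so there is no saddle point; optimal play is mixed.
C is strictly dominated by R (it gives Row strictly more in every row), so Column never plays it.
On the remaining 2×2 (a1, a2 vs L, R):
Let Row play a1 with probability p. Expected payoff against L: 7p + (-6)(1−p) = 13p − 6; against R: 1p + 2(1−p) = −p + 2.
Setting these equal: 13p − 6 = −p + 2 ⇒ 14p = 8 ⇒ p = 4/7, and the value is (13)·(4/7) − 6 = 10/7.
For Column: with q = P(L), equating a1's and a2's payoffs gives 6q + 1 = −8q + 2 ⇒ q = 1/14.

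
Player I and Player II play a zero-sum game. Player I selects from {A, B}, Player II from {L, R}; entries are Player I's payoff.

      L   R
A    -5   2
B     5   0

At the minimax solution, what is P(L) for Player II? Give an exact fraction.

1/6

Row minima: A → -5, B → 0; maximin = 0.
Column maxima: L → 5, R → 2; minimax = 2.
0 ≠ 2, so there is no saddle point; optimal play is mixed.
Let Player I play A with probability p. Expected payoff against L: (-5)p + 5(1−p) = −10p + 5; against R: 2p + 0(1−p) = 2p.
Setting these equal: −10p + 5 = 2p ⇒ −12p = -5 ⇒ p = 5/12, and the value is (-10)·(5/12) + 5 = 5/6.
For Player II: with q = P(L), equating A's and B's payoffs gives −7q + 2 = 5q ⇒ q = 1/6.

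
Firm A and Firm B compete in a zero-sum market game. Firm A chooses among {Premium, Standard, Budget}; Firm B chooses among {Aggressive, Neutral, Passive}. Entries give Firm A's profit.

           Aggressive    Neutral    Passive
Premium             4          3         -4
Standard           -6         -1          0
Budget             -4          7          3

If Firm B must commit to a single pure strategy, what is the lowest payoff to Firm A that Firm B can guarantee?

Column maxima: Aggressive → 4, Neutral → 7, Passive → 3.
The smallest of these is 3.

3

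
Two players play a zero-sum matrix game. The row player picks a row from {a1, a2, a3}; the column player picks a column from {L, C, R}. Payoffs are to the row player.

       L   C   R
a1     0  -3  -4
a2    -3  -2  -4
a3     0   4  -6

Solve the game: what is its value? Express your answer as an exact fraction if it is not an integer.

-4

Row minima: a1 → -4, a2 → -4, a3 → -6; maximin = -4.
Column maxima: L → 0, C → 4, R → -4; minimax = -4.
Since maximin = minimax = -4, there is a saddle point and the value is -4.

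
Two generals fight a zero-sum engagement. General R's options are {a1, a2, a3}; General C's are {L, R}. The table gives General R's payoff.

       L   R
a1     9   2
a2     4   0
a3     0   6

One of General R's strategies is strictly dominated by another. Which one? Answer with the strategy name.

a1 gives a strictly higher payoff than a2 against every column: 9 > 4, 2 > 0.
So a2 is strictly dominated and General R never plays it.

a2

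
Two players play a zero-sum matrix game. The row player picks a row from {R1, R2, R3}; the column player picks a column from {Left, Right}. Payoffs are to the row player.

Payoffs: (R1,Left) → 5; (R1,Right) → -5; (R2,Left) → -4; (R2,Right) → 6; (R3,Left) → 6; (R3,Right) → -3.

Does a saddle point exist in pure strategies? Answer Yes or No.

No

Row minima: R1 → -5, R2 → -4, R3 → -3; maximin = -3.
Column maxima: Left → 6, Right → 6; minimax = 6.
-3 ≠ 6, so no pure-strategy equilibrium exists.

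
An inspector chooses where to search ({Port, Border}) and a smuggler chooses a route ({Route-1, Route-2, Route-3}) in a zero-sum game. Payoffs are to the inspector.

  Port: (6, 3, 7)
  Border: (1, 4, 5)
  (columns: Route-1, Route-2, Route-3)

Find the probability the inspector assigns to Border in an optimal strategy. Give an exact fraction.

1/2

Row minima: Port → 3, Border → 1; maximin = 3.
Column maxima: Route-1 → 6, Route-2 → 4, Route-3 → 7; minimax = 4.
3 ≠ 4, so there is no saddle point; optimal play is mixed.
Route-3 is strictly dominated by Route-1 (it gives the inspector strictly more in every row), so the smuggler never plays it.
On the remaining 2×2 (Port, Border vs Route-1, Route-2):
Let the inspector play Port with probability p. Expected payoff against Route-1: 6p + 1(1−p) = 5p + 1; against Route-2: 3p + 4(1−p) = −p + 4.
Setting these equal: 5p + 1 = −p + 4 ⇒ 6p = 3 ⇒ p = 1/2, and the value is (5)·(1/2) + 1 = 7/2.
For the smuggler: with q = P(Route-1), equating Port's and Border's payoffs gives 3q + 3 = −3q + 4 ⇒ q = 1/6.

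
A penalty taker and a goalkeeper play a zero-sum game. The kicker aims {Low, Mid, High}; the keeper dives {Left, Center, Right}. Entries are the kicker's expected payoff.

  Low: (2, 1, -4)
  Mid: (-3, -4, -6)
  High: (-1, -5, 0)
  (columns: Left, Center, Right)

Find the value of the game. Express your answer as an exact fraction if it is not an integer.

-2

Row minima: Low → -4, Mid → -6, High → -5; maximin = -4.
Column maxima: Left → 2, Center → 1, Right → 0; minimax = 0.
-4 ≠ 0, so there is no saddle point; optimal play is mixed.
Mid is strictly dominated by Low, so the kicker never plays it.
Left is strictly dominated by Center (it gives the kicker strictly more in every row), so the keeper never plays it.
On the remaining 2×2 (Low, High vs Center, Right):
Let the kicker play Low with probability p. Expected payoff against Center: 1p + (-5)(1−p) = 6p − 5; against Right: (-4)p + 0(1−p) = −4p.
Setting these equal: 6p − 5 = −4p ⇒ 10p = 5 ⇒ p = 1/2, and the value is (6)·(1/2) − 5 = -2.
For the keeper: with q = P(Center), equating Low's and High's payoffs gives 5q − 4 = −5q ⇒ q = 2/5.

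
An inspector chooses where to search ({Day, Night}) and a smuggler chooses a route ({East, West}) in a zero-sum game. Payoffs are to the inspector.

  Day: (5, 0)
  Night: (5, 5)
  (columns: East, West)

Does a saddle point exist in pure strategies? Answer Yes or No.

Yes

Row minima: Day → 0, Night → 5; maximin = 5.
Column maxima: East → 5, West → 5; minimax = 5.
maximin = minimax = 5, so a saddle point exists.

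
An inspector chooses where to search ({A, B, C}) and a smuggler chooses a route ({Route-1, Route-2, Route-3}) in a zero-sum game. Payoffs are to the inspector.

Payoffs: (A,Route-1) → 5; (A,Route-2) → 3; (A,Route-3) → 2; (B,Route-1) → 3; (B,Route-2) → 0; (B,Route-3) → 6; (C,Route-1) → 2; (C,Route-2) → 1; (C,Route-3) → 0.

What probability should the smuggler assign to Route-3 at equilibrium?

3/7

Row minima: A → 2, B → 0, C → 0; maximin = 2.
Column maxima: Route-1 → 5, Route-2 → 3, Route-3 → 6; minimax = 3.
2 ≠ 3, so there is no saddle point; optimal play is mixed.
C is strictly dominated by A, so the inspector never plays it.
Route-1 is strictly dominated by Route-2 (it gives the inspector strictly more in every row), so the smuggler never plays it.
On the remaining 2×2 (A, B vs Route-2, Route-3):
Let the inspector play A with probability p. Expected payoff against Route-2: 3p + 0(1−p) = 3p; against Route-3: 2p + 6(1−p) = −4p + 6.
Setting these equal: 3p = −4p + 6 ⇒ 7p = 6 ⇒ p = 6/7, and the value is (3)·(6/7) = 18/7.
For the smuggler: with q = P(Route-2), equating A's and B's payoffs gives q + 2 = −6q + 6 ⇒ q = 4/7.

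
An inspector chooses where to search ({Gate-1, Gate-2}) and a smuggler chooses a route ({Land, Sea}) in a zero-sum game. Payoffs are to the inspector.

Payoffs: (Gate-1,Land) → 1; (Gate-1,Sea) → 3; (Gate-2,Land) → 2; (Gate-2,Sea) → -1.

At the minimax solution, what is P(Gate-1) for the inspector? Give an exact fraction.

Row minima: Gate-1 → 1, Gate-2 → -1; maximin = 1.
Column maxima: Land → 2, Sea → 3; minimax = 2.
1 ≠ 2, so there is no saddle point; optimal play is mixed.
Let the inspector play Gate-1 with probability p. Expected payoff against Land: 1p + 2(1−p) = −p + 2; against Sea: 3p + (-1)(1−p) = 4p − 1.
Setting these equal: −p + 2 = 4p − 1 ⇒ −5p = -3 ⇒ p = 3/5, and the value is (-1)·(3/5) + 2 = 7/5.
For the smuggler: with q = P(Land), equating Gate-1's and Gate-2's payoffs gives −2q + 3 = 3q − 1 ⇒ q = 4/5.

3/5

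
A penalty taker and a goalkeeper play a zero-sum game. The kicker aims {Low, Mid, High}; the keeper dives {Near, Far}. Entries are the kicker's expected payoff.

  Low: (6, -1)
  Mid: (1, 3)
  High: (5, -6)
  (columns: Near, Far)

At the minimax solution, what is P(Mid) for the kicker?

7/9

Row minima: Low → -1, Mid → 1, High → -6; maximin = 1.
Column maxima: Near → 6, Far → 3; minimax = 3.
1 ≠ 3, so there is no saddle point; optimal play is mixed.
High is strictly dominated by Low, so the kicker never plays it.
On the remaining 2×2 (Low, Mid vs Near, Far):
Let the kicker play Low with probability p. Expected payoff against Near: 6p + 1(1−p) = 5p + 1; against Far: (-1)p + 3(1−p) = −4p + 3.
Setting these equal: 5p + 1 = −4p + 3 ⇒ 9p = 2 ⇒ p = 2/9, and the value is (5)·(2/9) + 1 = 19/9.
For the keeper: with q = P(Near), equating Low's and Mid's payoffs gives 7q − 1 = −2q + 3 ⇒ q = 4/9.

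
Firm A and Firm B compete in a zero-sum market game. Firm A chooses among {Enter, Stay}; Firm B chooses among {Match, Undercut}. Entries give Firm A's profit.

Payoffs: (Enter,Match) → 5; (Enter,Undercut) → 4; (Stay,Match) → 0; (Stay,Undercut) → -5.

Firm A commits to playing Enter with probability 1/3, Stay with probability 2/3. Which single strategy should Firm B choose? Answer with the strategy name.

If Firm B plays Match, Firm A's expected payoff is (1/3)·5 + (2/3)·0 = 5/3.
If Firm B plays Undercut, Firm A's expected payoff is (1/3)·4 + (2/3)·(-5) = -2.
Firm B minimizes Firm A's payoff; the smallest is -2, so the best response is Undercut.

Undercut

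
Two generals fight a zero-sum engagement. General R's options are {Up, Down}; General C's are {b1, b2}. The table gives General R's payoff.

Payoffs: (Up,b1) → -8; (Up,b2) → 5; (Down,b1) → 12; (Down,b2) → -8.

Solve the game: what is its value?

-4/33

Row minima: Up → -8, Down → -8; maximin = -8.
Column maxima: b1 → 12, b2 → 5; minimax = 5.
-8 ≠ 5, so there is no saddle point; optimal play is mixed.
Let General R play Up with probability p. Expected payoff against b1: (-8)p + 12(1−p) = −20p + 12; against b2: 5p + (-8)(1−p) = 13p − 8.
Setting these equal: −20p + 12 = 13p − 8 ⇒ −33p = -20 ⇒ p = 20/33, and the value is (-20)·(20/33) + 12 = -4/33.
For General C: with q = P(b1), equating Up's and Down's payoffs gives −13q + 5 = 20q − 8 ⇒ q = 13/33.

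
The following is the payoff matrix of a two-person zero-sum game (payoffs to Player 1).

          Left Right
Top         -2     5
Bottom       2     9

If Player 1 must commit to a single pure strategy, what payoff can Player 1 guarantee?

2

Row minima: Top → -2, Bottom → 2.
The best of these is 2.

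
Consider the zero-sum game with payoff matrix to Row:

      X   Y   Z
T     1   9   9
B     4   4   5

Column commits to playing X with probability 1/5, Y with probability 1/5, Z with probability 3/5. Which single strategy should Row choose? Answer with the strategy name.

Expected payoff of T: (1/5)·1 + (1/5)·9 + (3/5)·9 = 37/5.
Expected payoff of B: (1/5)·4 + (1/5)·4 + (3/5)·5 = 23/5.
The largest is 37/5, so Row's best response is T.

T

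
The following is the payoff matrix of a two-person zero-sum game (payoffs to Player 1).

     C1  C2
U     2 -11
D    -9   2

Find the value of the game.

Row minima: U → -11, D → -9; maximin = -9.
Column maxima: C1 → 2, C2 → 2; minimax = 2.
-9 ≠ 2, so there is no saddle point; optimal play is mixed.
Let Player 1 play U with probability p. Expected payoff against C1: 2p + (-9)(1−p) = 11p − 9; against C2: (-11)p + 2(1−p) = −13p + 2.
Setting these equal: 11p − 9 = −13p + 2 ⇒ 24p = 11 ⇒ p = 11/24, and the value is (11)·(11/24) − 9 = -95/24.
For Player 2: with q = P(C1), equating U's and D's payoffs gives 13q − 11 = −11q + 2 ⇒ q = 13/24.

-95/24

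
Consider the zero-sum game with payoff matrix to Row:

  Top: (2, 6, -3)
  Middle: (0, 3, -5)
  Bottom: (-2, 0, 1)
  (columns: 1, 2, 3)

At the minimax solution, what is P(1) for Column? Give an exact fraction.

1/2

Row minima: Top → -3, Middle → -5, Bottom → -2; maximin = -2.
Column maxima: 1 → 2, 2 → 6, 3 → 1; minimax = 1.
-2 ≠ 1, so there is no saddle point; optimal play is mixed.
Middle is strictly dominated by Top, so Row never plays it.
2 is strictly dominated by 1 (it gives Row strictly more in every row), so Column never plays it.
On the remaining 2×2 (Top, Bottom vs 1, 3):
Let Row play Top with probability p. Expected payoff against 1: 2p + (-2)(1−p) = 4p − 2; against 3: (-3)p + 1(1−p) = −4p + 1.
Setting these equal: 4p − 2 = −4p + 1 ⇒ 8p = 3 ⇒ p = 3/8, and the value is (4)·(3/8) − 2 = -1/2.
For Column: with q = P(1), equating Top's and Bottom's payoffs gives 5q − 3 = −3q + 1 ⇒ q = 1/2.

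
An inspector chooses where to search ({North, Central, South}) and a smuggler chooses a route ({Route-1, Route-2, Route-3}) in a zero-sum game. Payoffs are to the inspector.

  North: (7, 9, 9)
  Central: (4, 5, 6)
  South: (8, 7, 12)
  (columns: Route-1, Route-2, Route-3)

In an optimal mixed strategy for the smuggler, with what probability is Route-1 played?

Row minima: North → 7, Central → 4, South → 7; maximin = 7.
Column maxima: Route-1 → 8, Route-2 → 9, Route-3 → 12; minimax = 8.
7 ≠ 8, so there is no saddle point; optimal play is mixed.
Central is strictly dominated by North, so the inspector never plays it.
Route-3 is strictly dominated by Route-1 (it gives the inspector strictly more in every row), so the smuggler never plays it.
On the remaining 2×2 (North, South vs Route-1, Route-2):
Let the inspector play North with probability p. Expected payoff against Route-1: 7p + 8(1−p) = −p + 8; against Route-2: 9p + 7(1−p) = 2p + 7.
Setting these equal: −p + 8 = 2p + 7 ⇒ −3p = -1 ⇒ p = 1/3, and the value is (-1)·(1/3) + 8 = 23/3.
For the smuggler: with q = P(Route-1), equating North's and South's payoffs gives −2q + 9 = q + 7 ⇒ q = 2/3.

2/3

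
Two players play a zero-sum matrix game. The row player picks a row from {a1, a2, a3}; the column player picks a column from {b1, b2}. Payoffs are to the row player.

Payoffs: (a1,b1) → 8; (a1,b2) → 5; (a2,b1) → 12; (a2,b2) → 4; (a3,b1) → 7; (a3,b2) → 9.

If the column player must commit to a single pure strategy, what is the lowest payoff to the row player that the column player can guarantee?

Column maxima: b1 → 12, b2 → 9.
The smallest of these is 9.

9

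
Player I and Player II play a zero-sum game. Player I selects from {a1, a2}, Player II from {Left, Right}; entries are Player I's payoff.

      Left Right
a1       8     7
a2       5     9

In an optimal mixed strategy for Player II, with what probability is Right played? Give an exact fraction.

Row minima: a1 → 7, a2 → 5; maximin = 7.
Column maxima: Left → 8, Right → 9; minimax = 8.
7 ≠ 8, so there is no saddle point; optimal play is mixed.
Let Player I play a1 with probability p. Expected payoff against Left: 8p + 5(1−p) = 3p + 5; against Right: 7p + 9(1−p) = −2p + 9.
Setting these equal: 3p + 5 = −2p + 9 ⇒ 5p = 4 ⇒ p = 4/5, and the value is (3)·(4/5) + 5 = 37/5.
For Player II: with q = P(Left), equating a1's and a2's payoffs gives q + 7 = −4q + 9 ⇒ q = 2/5.

3/5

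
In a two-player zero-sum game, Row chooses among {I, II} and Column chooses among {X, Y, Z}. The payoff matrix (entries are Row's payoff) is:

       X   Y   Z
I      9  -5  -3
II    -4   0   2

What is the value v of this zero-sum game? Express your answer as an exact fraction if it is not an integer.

Row minima: I → -5, II → -4; maximin = -4.
Column maxima: X → 9, Y → 0, Z → 2; minimax = 0.
-4 ≠ 0, so there is no saddle point; optimal play is mixed.
Z is strictly dominated by Y (it gives Row strictly more in every row), so Column never plays it.
On the remaining 2×2 (I, II vs X, Y):
Let Row play I with probability p. Expected payoff against X: 9p + (-4)(1−p) = 13p − 4; against Y: (-5)p + 0(1−p) = −5p.
Setting these equal: 13p − 4 = −5p ⇒ 18p = 4 ⇒ p = 2/9, and the value is (13)·(2/9) − 4 = -10/9.
For Column: with q = P(X), equating I's and II's payoffs gives 14q − 5 = −4q ⇒ q = 5/18.

-10/9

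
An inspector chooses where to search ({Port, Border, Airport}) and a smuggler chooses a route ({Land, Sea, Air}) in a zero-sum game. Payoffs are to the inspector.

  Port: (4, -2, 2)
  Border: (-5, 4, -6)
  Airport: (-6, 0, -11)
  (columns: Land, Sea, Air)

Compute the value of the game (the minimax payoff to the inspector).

Row minima: Port → -2, Border → -6, Airport → -11; maximin = -2.
Column maxima: Land → 4, Sea → 4, Air → 2; minimax = 2.
-2 ≠ 2, so there is no saddle point; optimal play is mixed.
Airport is strictly dominated by Border, so the inspector never plays it.
Land is strictly dominated by Air (it gives the inspector strictly more in every row), so the smuggler never plays it.
On the remaining 2×2 (Port, Border vs Sea, Air):
Let the inspector play Port with probability p. Expected payoff against Sea: (-2)p + 4(1−p) = −6p + 4; against Air: 2p + (-6)(1−p) = 8p − 6.
Setting these equal: −6p + 4 = 8p − 6 ⇒ −14p = -10 ⇒ p = 5/7, and the value is (-6)·(5/7) + 4 = -2/7.
For the smuggler: with q = P(Sea), equating Port's and Border's payoffs gives −4q + 2 = 10q − 6 ⇒ q = 4/7.

-2/7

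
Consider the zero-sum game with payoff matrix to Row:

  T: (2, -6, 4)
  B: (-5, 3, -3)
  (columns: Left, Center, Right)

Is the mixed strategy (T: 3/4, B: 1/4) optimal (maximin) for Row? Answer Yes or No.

Against Left this mix gives (3/4)·2 + (1/4)·(-5) = 1/4.
Against Center this mix gives (3/4)·(-6) + (1/4)·3 = -15/4.
Against Right this mix gives (3/4)·4 + (1/4)·(-3) = 9/4.
Column will play Center, holding Row to -15/4. Shifting weight toward the row that does better against Center would raise this floor (the equalizing mix achieves -3/2 against both Center and Left), so the proposed strategy is not optimal.

No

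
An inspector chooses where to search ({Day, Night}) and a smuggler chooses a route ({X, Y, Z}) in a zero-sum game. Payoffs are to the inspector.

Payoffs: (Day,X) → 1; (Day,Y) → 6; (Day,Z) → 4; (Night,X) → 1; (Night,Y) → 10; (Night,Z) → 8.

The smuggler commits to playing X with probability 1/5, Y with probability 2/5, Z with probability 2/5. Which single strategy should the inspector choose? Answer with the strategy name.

Expected payoff of Day: (1/5)·1 + (2/5)·6 + (2/5)·4 = 21/5.
Expected payoff of Night: (1/5)·1 + (2/5)·10 + (2/5)·8 = 37/5.
The largest is 37/5, so the inspector's best response is Night.

Night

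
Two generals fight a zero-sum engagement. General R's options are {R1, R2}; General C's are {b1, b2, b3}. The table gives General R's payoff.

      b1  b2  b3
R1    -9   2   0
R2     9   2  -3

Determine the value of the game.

Row minima: R1 → -9, R2 → -3; maximin = -3.
Column maxima: b1 → 9, b2 → 2, b3 → 0; minimax = 0.
-3 ≠ 0, so there is no saddle point; optimal play is mixed.
b2 is strictly dominated by b3 (it gives General R strictly more in every row), so General C never plays it.
On the remaining 2×2 (R1, R2 vs b1, b3):
Let General R play R1 with probability p. Expected payoff against b1: (-9)p + 9(1−p) = −18p + 9; against b3: 0p + (-3)(1−p) = 3p − 3.
Setting these equal: −18p + 9 = 3p − 3 ⇒ −21p = -12 ⇒ p = 4/7, and the value is (-18)·(4/7) + 9 = -9/7.
For General C: with q = P(b1), equating R1's and R2's payoffs gives −9q = 12q − 3 ⇒ q = 1/7.

-9/7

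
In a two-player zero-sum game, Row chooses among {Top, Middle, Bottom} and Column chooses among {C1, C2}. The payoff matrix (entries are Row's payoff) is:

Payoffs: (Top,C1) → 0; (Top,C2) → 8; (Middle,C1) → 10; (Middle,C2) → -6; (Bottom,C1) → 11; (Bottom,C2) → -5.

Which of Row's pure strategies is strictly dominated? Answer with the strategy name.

Middle

Bottom gives a strictly higher payoff than Middle against every column: 11 > 10, -5 > -6.
So Middle is strictly dominated and Row never plays it.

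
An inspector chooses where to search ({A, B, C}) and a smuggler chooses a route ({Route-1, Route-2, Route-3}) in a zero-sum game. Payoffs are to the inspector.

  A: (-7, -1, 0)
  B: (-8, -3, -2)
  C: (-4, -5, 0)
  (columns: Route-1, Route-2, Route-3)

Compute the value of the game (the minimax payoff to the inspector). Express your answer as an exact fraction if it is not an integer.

Row minima: A → -7, B → -8, C → -5; maximin = -5.
Column maxima: Route-1 → -4, Route-2 → -1, Route-3 → 0; minimax = -4.
-5 ≠ -4, so there is no saddle point; optimal play is mixed.
B is strictly dominated by A, so the inspector never plays it.
Route-3 is strictly dominated by Route-1 (it gives the inspector strictly more in every row), so the smuggler never plays it.
On the remaining 2×2 (A, C vs Route-1, Route-2):
Let the inspector play A with probability p. Expected payoff against Route-1: (-7)p + (-4)(1−p) = −3p − 4; against Route-2: (-1)p + (-5)(1−p) = 4p − 5.
Setting these equal: −3p − 4 = 4p − 5 ⇒ −7p = -1 ⇒ p = 1/7, and the value is (-3)·(1/7) − 4 = -31/7.
For the smuggler: with q = P(Route-1), equating A's and C's payoffs gives −6q − 1 = q − 5 ⇒ q = 4/7.

-31/7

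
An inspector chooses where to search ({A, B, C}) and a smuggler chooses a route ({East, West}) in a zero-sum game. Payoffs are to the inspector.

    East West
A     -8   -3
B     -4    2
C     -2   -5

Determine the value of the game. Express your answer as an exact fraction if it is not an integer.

-8/3

Row minima: A → -8, B → -4, C → -5; maximin = -4.
Column maxima: East → -2, West → 2; minimax = -2.
-4 ≠ -2, so there is no saddle point; optimal play is mixed.
A is strictly dominated by B, so the inspector never plays it.
On the remaining 2×2 (B, C vs East, West):
Let the inspector play B with probability p. Expected payoff against East: (-4)p + (-2)(1−p) = −2p − 2; against West: 2p + (-5)(1−p) = 7p − 5.
Setting these equal: −2p − 2 = 7p − 5 ⇒ −9p = -3 ⇒ p = 1/3, and the value is (-2)·(1/3) − 2 = -8/3.
For the smuggler: with q = P(East), equating B's and C's payoffs gives −6q + 2 = 3q − 5 ⇒ q = 7/9.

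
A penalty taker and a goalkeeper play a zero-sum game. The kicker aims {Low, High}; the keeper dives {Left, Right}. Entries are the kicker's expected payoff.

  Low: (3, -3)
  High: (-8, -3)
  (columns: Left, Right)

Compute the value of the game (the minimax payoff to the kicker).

Row minima: Low → -3, High → -8; maximin = -3.
Column maxima: Left → 3, Right → -3; minimax = -3.
Since maximin = minimax = -3, there is a saddle point and the value is -3.

-3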